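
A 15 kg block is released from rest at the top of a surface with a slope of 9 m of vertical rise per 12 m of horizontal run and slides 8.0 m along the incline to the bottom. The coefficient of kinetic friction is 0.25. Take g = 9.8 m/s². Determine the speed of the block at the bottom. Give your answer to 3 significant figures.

The weight component along the incline is mg sin 36.87° = 88.200 N and the normal force is N = mg cos 36.87° = 117.600 N.
Friction up the slope is f = μN = 0.25 × 117.600 = 29.400 N, so the net downslope force is 88.200 − 29.400 = 58.800 N and a = 58.800 / 15 = 3.9200 m/s².
Starting from rest over a distance of 8.0 m, v² = 2aL = 2 × 3.9200 × 8.0 = 62.7200, so v = 7.9196 m/s.

7.92 m/s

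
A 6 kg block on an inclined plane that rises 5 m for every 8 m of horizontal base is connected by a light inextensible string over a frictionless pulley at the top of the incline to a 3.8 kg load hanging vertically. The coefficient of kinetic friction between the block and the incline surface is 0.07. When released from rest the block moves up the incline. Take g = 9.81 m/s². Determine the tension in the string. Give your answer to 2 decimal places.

36.27 N

For the block on the incline: the weight component along the slope is m₁g sin 32.01° = 6 × 9.81 × 0.5300 = 31.196 N and the normal force is N = m₁g cos 32.01° = 49.913 N.
Kinetic friction opposes the block's motion up the incline: f = μN = 0.07 × 49.913 = 3.494 N acting down the slope.
Newton's second law for the block (up-slope positive): T − 31.196 − 3.494 = 6 a. For the hanging load (downward positive): 3.8 × 9.81 − T = 3.8 a.
Adding the two equations eliminates T: 2.588 = 9.8 a, so a = 0.2641 m/s².
Then from the hanging load's equation, T = 3.8 × (9.81 − 0.2641) = 36.274 N.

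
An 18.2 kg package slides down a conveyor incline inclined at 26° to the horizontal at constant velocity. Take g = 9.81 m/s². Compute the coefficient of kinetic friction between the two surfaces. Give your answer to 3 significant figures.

0.488

At constant velocity the net force along the incline is zero: mg sin 26° = μ mg cos 26°.
So μ = tan 26° = 0.4384 / 0.8988 = 0.4878.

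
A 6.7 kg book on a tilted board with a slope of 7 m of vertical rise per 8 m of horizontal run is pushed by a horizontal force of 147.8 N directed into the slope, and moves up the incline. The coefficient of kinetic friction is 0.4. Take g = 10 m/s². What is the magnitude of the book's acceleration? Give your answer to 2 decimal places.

1.20 m/s²

The horizontal push has components F cos 41.19° = 147.8 × 0.7526 = 111.234 N up the incline and F sin 41.19° = 147.8 × 0.6585 = 97.326 N pressing into the surface.
The normal force is therefore N = mg cos 41.19° + F sin 41.19° = 50.424 + 97.326 = 147.750 N, and kinetic friction down the slope is μN = 0.4 × 147.750 = 59.100 N.
Along the incline: F cos 41.19° − mg sin 41.19° − μN = ma, so 111.234 − 44.119 − 59.100 = 6.7 a, giving a = 1.1963 m/s².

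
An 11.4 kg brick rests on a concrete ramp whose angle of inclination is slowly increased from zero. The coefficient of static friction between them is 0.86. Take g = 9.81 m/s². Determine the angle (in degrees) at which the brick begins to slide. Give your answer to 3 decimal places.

40.696°

At the threshold of sliding, static friction is at its maximum μ_s N and exactly balances the weight component along the incline: mg sin θ = μ_s mg cos θ.
Hence tan θ = μ_s = 0.86, so θ = arctan(0.86) = 40.6955°.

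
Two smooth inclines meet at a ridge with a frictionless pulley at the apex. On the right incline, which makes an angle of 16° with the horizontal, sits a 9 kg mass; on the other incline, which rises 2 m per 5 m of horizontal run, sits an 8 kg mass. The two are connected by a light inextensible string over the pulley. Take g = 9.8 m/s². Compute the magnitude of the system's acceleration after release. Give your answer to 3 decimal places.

Resolve each weight along its own incline: the 9 kg mass has component 9 × 9.8 × sin 16° = 24.311 N down its slope, and the 8 kg mass has 8 × 9.8 × sin 21.80° = 29.117 N down its slope.
The 8 kg side's 29.117 N exceeds the other side's 24.311 N, so that mass slides down and the 9 kg mass slides up. Taking that direction as positive, Newton's second law for the whole system gives 29.117 − 24.311 = (9 + 8) a, so a = 4.806 / 17 = 0.2827 m/s².

0.283 m/s²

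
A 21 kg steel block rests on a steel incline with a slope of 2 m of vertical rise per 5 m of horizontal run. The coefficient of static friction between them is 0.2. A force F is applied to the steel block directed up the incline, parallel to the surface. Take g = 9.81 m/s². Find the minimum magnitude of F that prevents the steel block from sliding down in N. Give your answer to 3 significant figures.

The normal force is N = mg cos 21.80° = 191.275 N. With F at its minimum the steel block is on the verge of sliding down, so static friction is at its maximum μ_s N = 0.2 × 191.275 = 38.255 N and acts up the slope.
Equilibrium along the incline: F + μ_s N = mg sin 21.80°, so F = 76.510 − 38.255 = 38.255 N.

38.3 N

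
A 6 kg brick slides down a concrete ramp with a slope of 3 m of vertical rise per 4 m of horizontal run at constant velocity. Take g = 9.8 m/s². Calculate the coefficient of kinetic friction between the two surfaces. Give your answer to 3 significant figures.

At constant velocity the net force along the incline is zero: mg sin 36.87° = μ mg cos 36.87°.
So μ = tan 36.87° = 0.6000 / 0.8000 = 0.7500.

0.750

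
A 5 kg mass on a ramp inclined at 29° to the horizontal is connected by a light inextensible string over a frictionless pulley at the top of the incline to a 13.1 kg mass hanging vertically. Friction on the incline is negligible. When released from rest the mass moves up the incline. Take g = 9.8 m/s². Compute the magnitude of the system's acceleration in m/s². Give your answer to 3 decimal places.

For the mass on the incline: the weight component along the slope is m₁g sin 29° = 5 × 9.8 × 0.4848 = 23.755 N and the normal force is N = m₁g cos 29° = 42.856 N.
Newton's second law for the mass (up-slope positive): T − 23.755 = 5 a. For the hanging mass (downward positive): 13.1 × 9.8 − T = 13.1 a.
Adding the two equations eliminates T: 104.625 = 18.1 a, so a = 5.7804 m/s².

5.780 m/s²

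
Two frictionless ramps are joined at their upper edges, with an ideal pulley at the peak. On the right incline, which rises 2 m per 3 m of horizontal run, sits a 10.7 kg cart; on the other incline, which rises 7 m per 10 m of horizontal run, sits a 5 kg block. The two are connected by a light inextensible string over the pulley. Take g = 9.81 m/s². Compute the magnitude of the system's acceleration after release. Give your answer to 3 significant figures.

Resolve each weight along its own incline: the 10.7 kg mass has component 10.7 × 9.81 × sin 33.69° = 58.225 N down its slope, and the 5 kg mass has 5 × 9.81 × sin 34.99° = 28.128 N down its slope.
The 10.7 kg side's 58.225 N exceeds the other side's 28.128 N, so that mass slides down and the 5 kg mass slides up. Taking that direction as positive, Newton's second law for the whole system gives 58.225 − 28.128 = (10.7 + 5) a, so a = 30.097 / 15.7 = 1.9170 m/s².

1.92 m/s²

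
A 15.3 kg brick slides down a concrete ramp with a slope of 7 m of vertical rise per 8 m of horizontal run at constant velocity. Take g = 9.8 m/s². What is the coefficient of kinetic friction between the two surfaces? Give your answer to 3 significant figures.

0.875

At constant velocity the net force along the incline is zero: mg sin 41.19° = μ mg cos 41.19°.
So μ = tan 41.19° = 0.6585 / 0.7526 = 0.8750.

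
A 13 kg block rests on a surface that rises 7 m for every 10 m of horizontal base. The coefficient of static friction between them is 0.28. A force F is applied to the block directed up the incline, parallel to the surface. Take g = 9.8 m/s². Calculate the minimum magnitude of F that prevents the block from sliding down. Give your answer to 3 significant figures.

The normal force is N = mg cos 34.99° = 104.370 N. With F at its minimum the block is on the verge of sliding down, so static friction is at its maximum μ_s N = 0.28 × 104.370 = 29.224 N and acts up the slope.
Equilibrium along the incline: F + μ_s N = mg sin 34.99°, so F = 73.059 − 29.224 = 43.835 N.

43.8 N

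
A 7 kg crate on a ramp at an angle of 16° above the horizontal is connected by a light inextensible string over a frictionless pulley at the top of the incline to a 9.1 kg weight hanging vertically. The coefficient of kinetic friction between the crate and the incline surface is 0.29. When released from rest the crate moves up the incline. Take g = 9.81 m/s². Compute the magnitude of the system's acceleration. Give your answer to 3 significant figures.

For the crate on the incline: the weight component along the slope is m₁g sin 16° = 7 × 9.81 × 0.2756 = 18.925 N and the normal force is N = m₁g cos 16° = 66.010 N.
Kinetic friction opposes the crate's motion up the incline: f = μN = 0.29 × 66.010 = 19.143 N acting down the slope.
Newton's second law for the crate (up-slope positive): T − 18.925 − 19.143 = 7 a. For the hanging weight (downward positive): 9.1 × 9.81 − T = 9.1 a.
Adding the two equations eliminates T: 51.203 = 16.1 a, so a = 3.1803 m/s².

3.18 m/s²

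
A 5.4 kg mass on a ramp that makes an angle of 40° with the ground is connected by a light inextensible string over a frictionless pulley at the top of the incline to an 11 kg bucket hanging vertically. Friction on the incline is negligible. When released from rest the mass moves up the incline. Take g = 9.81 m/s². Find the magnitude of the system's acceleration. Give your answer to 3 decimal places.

4.504 m/s²

For the mass on the incline: the weight component along the slope is m₁g sin 40° = 5.4 × 9.81 × 0.6428 = 34.052 N and the normal force is N = m₁g cos 40° = 40.580 N.
Newton's second law for the mass (up-slope positive): T − 34.052 = 5.4 a. For the hanging bucket (downward positive): 11 × 9.81 − T = 11 a.
Adding the two equations eliminates T: 73.858 = 16.4 a, so a = 4.5035 m/s².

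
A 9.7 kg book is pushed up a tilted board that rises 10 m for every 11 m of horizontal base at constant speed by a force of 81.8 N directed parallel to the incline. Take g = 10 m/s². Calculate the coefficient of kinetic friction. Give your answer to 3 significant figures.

0.231

At constant speed ΣF = 0 along the incline. The applied 81.8 N acts up the slope; the weight component mg sin 42.27° = 65.249 N and kinetic friction μN both act down the slope.
So 81.8 = 65.249 + μ × 71.774, giving μ = (81.8 − 65.249) / 71.774 = 0.2306.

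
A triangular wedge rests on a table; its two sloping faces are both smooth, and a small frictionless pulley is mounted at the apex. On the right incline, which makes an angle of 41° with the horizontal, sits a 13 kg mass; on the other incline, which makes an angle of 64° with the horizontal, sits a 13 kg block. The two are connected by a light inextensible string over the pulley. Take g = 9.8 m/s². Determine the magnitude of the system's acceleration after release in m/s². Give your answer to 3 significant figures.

1.19 m/s²

Resolve each weight along its own incline: the 13 kg mass has component 13 × 9.8 × sin 41° = 83.582 N down its slope, and the 13 kg mass has 13 × 9.8 × sin 64° = 114.506 N down its slope.
The 13 kg side's 114.506 N exceeds the other side's 83.582 N, so that mass slides down and the 13 kg mass slides up. Taking that direction as positive, Newton's second law for the whole system gives 114.506 − 83.582 = (13 + 13) a, so a = 30.924 / 26 = 1.1894 m/s².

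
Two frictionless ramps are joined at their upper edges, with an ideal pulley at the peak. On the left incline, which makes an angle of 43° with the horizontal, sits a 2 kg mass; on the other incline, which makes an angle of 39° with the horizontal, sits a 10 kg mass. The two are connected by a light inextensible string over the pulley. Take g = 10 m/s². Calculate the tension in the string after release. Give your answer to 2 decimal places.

Resolve each weight along its own incline: the 2 kg mass has component 2 × 10 × sin 43° = 13.640 N down its slope, and the 10 kg mass has 10 × 10 × sin 39° = 62.932 N down its slope.
The 10 kg side's 62.932 N exceeds the other side's 13.640 N, so that mass slides down and the 2 kg mass slides up. Taking that direction as positive, Newton's second law for the whole system gives 62.932 − 13.640 = (2 + 10) a, so a = 49.292 / 12 = 4.1077 m/s².
For the 2 kg mass (up-slope positive): T − 13.640 = 2 × 4.1077, so T = 21.855 N.

21.86 N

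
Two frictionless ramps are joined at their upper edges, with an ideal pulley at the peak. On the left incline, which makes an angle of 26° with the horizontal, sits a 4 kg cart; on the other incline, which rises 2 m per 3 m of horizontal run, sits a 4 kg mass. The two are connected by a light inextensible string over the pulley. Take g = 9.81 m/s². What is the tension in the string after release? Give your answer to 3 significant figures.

19.5 N

Resolve each weight along its own incline: the 4 kg mass has component 4 × 9.81 × sin 26° = 17.202 N down its slope, and the 4 kg mass has 4 × 9.81 × sin 33.69° = 21.766 N down its slope.
The 4 kg side's 21.766 N exceeds the other side's 17.202 N, so that mass slides down and the 4 kg mass slides up. Taking that direction as positive, Newton's second law for the whole system gives 21.766 − 17.202 = (4 + 4) a, so a = 4.564 / 8 = 0.5705 m/s².
For the 4 kg mass (up-slope positive): T − 17.202 = 4 × 0.5705, so T = 19.484 N.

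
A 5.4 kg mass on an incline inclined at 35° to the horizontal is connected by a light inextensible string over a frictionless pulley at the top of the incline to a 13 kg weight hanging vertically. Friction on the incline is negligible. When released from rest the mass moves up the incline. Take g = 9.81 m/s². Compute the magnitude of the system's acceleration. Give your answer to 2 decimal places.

For the mass on the incline: the weight component along the slope is m₁g sin 35° = 5.4 × 9.81 × 0.5736 = 30.386 N and the normal force is N = m₁g cos 35° = 43.394 N.
Newton's second law for the mass (up-slope positive): T − 30.386 = 5.4 a. For the hanging weight (downward positive): 13 × 9.81 − T = 13 a.
Adding the two equations eliminates T: 97.144 = 18.4 a, so a = 5.2796 m/s².

5.28 m/s²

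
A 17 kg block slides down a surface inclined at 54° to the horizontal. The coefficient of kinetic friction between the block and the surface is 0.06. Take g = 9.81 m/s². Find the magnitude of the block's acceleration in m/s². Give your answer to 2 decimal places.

7.59 m/s²

Resolving the weight along the incline: the component pulling the block down the slope is mg sin 54° = 17 × 9.81 × 0.8090 = 134.917 N, and the normal force is N = mg cos 54° = 17 × 9.81 × 0.5878 = 98.027 N.
Kinetic friction acts up the slope with magnitude f = μN = 0.06 × 98.027 = 5.882 N.
Net force along the incline is 134.917 − 5.882 = 129.035 N, so a = 129.035 / 17 = 7.5903 m/s².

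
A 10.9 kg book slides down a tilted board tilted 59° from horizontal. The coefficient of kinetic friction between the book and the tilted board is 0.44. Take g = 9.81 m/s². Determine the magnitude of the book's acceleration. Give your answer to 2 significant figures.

6.2 m/s²

Resolving the weight along the incline: the component pulling the book down the slope is mg sin 59° = 10.9 × 9.81 × 0.8572 = 91.660 N, and the normal force is N = mg cos 59° = 10.9 × 9.81 × 0.5150 = 55.068 N.
Kinetic friction acts up the slope with magnitude f = μN = 0.44 × 55.068 = 24.230 N.
Net force along the incline is 91.660 − 24.230 = 67.430 N, so a = 67.430 / 10.9 = 6.1862 m/s².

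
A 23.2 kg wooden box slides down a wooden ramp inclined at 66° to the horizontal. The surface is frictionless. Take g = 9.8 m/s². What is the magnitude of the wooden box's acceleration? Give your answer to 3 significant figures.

8.95 m/s²

Resolving the weight along the incline: the component pulling the wooden box down the slope is mg sin 66° = 23.2 × 9.8 × 0.9135 = 207.693 N, and the normal force is N = mg cos 66° = 23.2 × 9.8 × 0.4067 = 92.467 N.
With no friction the net force along the incline is 207.693 N, so a = g sin 66° = 207.693 / 23.2 = 8.9523 m/s².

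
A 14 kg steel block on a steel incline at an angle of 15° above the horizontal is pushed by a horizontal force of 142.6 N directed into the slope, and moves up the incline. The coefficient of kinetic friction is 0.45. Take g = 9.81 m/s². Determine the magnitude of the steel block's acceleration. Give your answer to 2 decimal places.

The horizontal push has components F cos 15° = 142.6 × 0.9659 = 137.737 N up the incline and F sin 15° = 142.6 × 0.2588 = 36.905 N pressing into the surface.
The normal force is therefore N = mg cos 15° + F sin 15° = 132.657 + 36.905 = 169.562 N, and kinetic friction down the slope is μN = 0.45 × 169.562 = 76.303 N.
Along the incline: F cos 15° − mg sin 15° − μN = ma, so 137.737 − 35.544 − 76.303 = 14 a, giving a = 1.8493 m/s².

1.85 m/s²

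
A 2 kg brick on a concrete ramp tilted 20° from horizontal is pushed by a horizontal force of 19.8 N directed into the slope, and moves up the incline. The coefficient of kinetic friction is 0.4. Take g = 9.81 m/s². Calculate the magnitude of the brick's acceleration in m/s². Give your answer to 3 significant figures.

The horizontal push has components F cos 20° = 19.8 × 0.9397 = 18.606 N up the incline and F sin 20° = 19.8 × 0.3420 = 6.772 N pressing into the surface.
The normal force is therefore N = mg cos 20° + F sin 20° = 18.437 + 6.772 = 25.209 N, and kinetic friction down the slope is μN = 0.4 × 25.209 = 10.084 N.
Along the incline: F cos 20° − mg sin 20° − μN = ma, so 18.606 − 6.710 − 10.084 = 2 a, giving a = 0.9060 m/s².

0.906 m/s²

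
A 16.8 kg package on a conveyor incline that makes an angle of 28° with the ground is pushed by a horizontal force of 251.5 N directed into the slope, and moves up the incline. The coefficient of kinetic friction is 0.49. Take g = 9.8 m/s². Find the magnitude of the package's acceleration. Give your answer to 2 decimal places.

0.93 m/s²

The horizontal push has components F cos 28° = 251.5 × 0.8829 = 222.049 N up the incline and F sin 28° = 251.5 × 0.4695 = 118.079 N pressing into the surface.
The normal force is therefore N = mg cos 28° + F sin 28° = 145.361 + 118.079 = 263.440 N, and kinetic friction down the slope is μN = 0.49 × 263.440 = 129.086 N.
Along the incline: F cos 28° − mg sin 28° − μN = ma, so 222.049 − 77.298 − 129.086 = 16.8 a, giving a = 0.9324 m/s².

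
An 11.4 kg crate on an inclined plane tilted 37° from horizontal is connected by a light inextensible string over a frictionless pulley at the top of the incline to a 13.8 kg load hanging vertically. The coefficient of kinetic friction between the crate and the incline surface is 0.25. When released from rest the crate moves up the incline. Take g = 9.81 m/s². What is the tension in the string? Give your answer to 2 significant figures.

110 N

For the crate on the incline: the weight component along the slope is m₁g sin 37° = 11.4 × 9.81 × 0.6018 = 67.302 N and the normal force is N = m₁g cos 37° = 89.315 N.
Kinetic friction opposes the crate's motion up the incline: f = μN = 0.25 × 89.315 = 22.329 N acting down the slope.
Newton's second law for the crate (up-slope positive): T − 67.302 − 22.329 = 11.4 a. For the hanging load (downward positive): 13.8 × 9.81 − T = 13.8 a.
Adding the two equations eliminates T: 45.747 = 25.2 a, so a = 1.8154 m/s².
Then from the hanging load's equation, T = 13.8 × (9.81 − 1.8154) = 110.325 N.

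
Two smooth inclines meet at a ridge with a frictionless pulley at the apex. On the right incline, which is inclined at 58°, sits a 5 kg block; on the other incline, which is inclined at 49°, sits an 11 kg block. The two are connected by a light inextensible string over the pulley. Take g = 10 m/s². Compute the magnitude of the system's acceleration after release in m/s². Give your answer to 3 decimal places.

Resolve each weight along its own incline: the 5 kg mass has component 5 × 10 × sin 58° = 42.402 N down its slope, and the 11 kg mass has 11 × 10 × sin 49° = 83.018 N down its slope.
The 11 kg side's 83.018 N exceeds the other side's 42.402 N, so that mass slides down and the 5 kg mass slides up. Taking that direction as positive, Newton's second law for the whole system gives 83.018 − 42.402 = (5 + 11) a, so a = 40.616 / 16 = 2.5385 m/s².

2.538 m/s²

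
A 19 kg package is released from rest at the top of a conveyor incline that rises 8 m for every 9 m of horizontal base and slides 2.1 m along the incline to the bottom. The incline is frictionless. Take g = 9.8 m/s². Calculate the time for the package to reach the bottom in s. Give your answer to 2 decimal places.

0.80 s

The weight component along the incline is mg sin 41.63° = 123.705 N and the normal force is N = mg cos 41.63° = 139.168 N.
With no friction, a = g sin 41.63° = 6.5108 m/s².
Starting from rest, L = ½at², so t = √(2L/a) = √(2 × 2.1 / 6.5108) = 0.8032 s.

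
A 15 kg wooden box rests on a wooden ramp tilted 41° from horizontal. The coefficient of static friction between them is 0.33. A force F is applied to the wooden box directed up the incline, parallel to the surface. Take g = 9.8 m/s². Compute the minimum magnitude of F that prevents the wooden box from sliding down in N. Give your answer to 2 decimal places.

59.83 N

The normal force is N = mg cos 41° = 110.942 N. With F at its minimum the wooden box is on the verge of sliding down, so static friction is at its maximum μ_s N = 0.33 × 110.942 = 36.611 N and acts up the slope.
Equilibrium along the incline: F + μ_s N = mg sin 41°, so F = 96.441 − 36.611 = 59.830 N.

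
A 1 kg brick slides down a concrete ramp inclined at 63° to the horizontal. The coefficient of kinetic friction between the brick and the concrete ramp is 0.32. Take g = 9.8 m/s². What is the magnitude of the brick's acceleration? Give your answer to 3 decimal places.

7.308 m/s²

Resolving the weight along the incline: the component pulling the brick down the slope is mg sin 63° = 1 × 9.8 × 0.8910 = 8.732 N, and the normal force is N = mg cos 63° = 1 × 9.8 × 0.4540 = 4.449 N.
Kinetic friction acts up the slope with magnitude f = μN = 0.32 × 4.449 = 1.424 N.
Net force along the incline is 8.732 − 1.424 = 7.308 N, so a = 7.308 / 1 = 7.3080 m/s².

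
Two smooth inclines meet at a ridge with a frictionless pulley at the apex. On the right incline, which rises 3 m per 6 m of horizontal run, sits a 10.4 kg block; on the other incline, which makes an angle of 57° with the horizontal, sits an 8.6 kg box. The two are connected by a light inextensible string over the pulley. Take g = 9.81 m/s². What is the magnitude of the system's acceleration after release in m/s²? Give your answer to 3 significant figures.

Resolve each weight along its own incline: the 10.4 kg mass has component 10.4 × 9.81 × sin 26.57° = 45.627 N down its slope, and the 8.6 kg mass has 8.6 × 9.81 × sin 57° = 70.755 N down its slope.
The 8.6 kg side's 70.755 N exceeds the other side's 45.627 N, so that mass slides down and the 10.4 kg mass slides up. Taking that direction as positive, Newton's second law for the whole system gives 70.755 − 45.627 = (10.4 + 8.6) a, so a = 25.128 / 19 = 1.3225 m/s².

1.32 m/s²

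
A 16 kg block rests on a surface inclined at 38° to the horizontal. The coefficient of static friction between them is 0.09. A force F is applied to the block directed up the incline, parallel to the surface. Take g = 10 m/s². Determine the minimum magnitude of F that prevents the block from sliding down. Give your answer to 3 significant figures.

The normal force is N = mg cos 38° = 126.082 N. With F at its minimum the block is on the verge of sliding down, so static friction is at its maximum μ_s N = 0.09 × 126.082 = 11.347 N and acts up the slope.
Equilibrium along the incline: F + μ_s N = mg sin 38°, so F = 98.506 − 11.347 = 87.159 N.

87.2 N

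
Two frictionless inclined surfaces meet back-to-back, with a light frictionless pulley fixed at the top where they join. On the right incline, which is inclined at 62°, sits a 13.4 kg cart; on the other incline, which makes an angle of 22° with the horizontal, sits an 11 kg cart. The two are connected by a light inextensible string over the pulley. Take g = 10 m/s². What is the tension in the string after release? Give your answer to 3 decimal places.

75.969 N

Resolve each weight along its own incline: the 13.4 kg mass has component 13.4 × 10 × sin 62° = 118.315 N down its slope, and the 11 kg mass has 11 × 10 × sin 22° = 41.207 N down its slope.
The 13.4 kg side's 118.315 N exceeds the other side's 41.207 N, so that mass slides down and the 11 kg mass slides up. Taking that direction as positive, Newton's second law for the whole system gives 118.315 − 41.207 = (13.4 + 11) a, so a = 77.108 / 24.4 = 3.1602 m/s².
For the 11 kg mass (up-slope positive): T − 41.207 = 11 × 3.1602, so T = 75.969 N.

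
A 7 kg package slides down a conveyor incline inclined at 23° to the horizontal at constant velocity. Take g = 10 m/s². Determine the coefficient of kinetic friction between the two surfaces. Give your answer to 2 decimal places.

At constant velocity the net force along the incline is zero: mg sin 23° = μ mg cos 23°.
So μ = tan 23° = 0.3907 / 0.9205 = 0.4244.

0.42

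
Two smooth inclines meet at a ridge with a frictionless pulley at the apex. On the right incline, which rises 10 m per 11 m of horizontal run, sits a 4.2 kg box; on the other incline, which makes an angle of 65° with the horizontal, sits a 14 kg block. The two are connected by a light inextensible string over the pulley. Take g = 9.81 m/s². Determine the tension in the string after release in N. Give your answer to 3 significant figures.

Resolve each weight along its own incline: the 4.2 kg mass has component 4.2 × 9.81 × sin 42.27° = 27.715 N down its slope, and the 14 kg mass has 14 × 9.81 × sin 65° = 124.472 N down its slope.
The 14 kg side's 124.472 N exceeds the other side's 27.715 N, so that mass slides down and the 4.2 kg mass slides up. Taking that direction as positive, Newton's second law for the whole system gives 124.472 − 27.715 = (4.2 + 14) a, so a = 96.757 / 18.2 = 5.3163 m/s².
For the 4.2 kg mass (up-slope positive): T − 27.715 = 4.2 × 5.3163, so T = 50.043 N.

50.0 N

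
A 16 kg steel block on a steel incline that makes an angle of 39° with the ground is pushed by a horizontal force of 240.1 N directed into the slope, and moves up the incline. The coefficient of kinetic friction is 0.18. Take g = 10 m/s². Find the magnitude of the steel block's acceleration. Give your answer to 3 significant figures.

The horizontal push has components F cos 39° = 240.1 × 0.7771 = 186.582 N up the incline and F sin 39° = 240.1 × 0.6293 = 151.095 N pressing into the surface.
The normal force is therefore N = mg cos 39° + F sin 39° = 124.336 + 151.095 = 275.431 N, and kinetic friction down the slope is μN = 0.18 × 275.431 = 49.578 N.
Along the incline: F cos 39° − mg sin 39° − μN = ma, so 186.582 − 100.688 − 49.578 = 16 a, giving a = 2.2697 m/s².

2.27 m/s²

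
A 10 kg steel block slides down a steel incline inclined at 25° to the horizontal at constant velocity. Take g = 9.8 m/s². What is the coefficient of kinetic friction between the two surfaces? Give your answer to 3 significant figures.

0.466

At constant velocity the net force along the incline is zero: mg sin 25° = μ mg cos 25°.
So μ = tan 25° = 0.4226 / 0.9063 = 0.4663.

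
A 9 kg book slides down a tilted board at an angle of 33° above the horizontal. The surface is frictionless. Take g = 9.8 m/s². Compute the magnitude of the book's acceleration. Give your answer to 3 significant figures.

5.34 m/s²

Resolving the weight along the incline: the component pulling the book down the slope is mg sin 33° = 9 × 9.8 × 0.5446 = 48.034 N, and the normal force is N = mg cos 33° = 9 × 9.8 × 0.8387 = 73.973 N.
With no friction the net force along the incline is 48.034 N, so a = g sin 33° = 48.034 / 9 = 5.3371 m/s².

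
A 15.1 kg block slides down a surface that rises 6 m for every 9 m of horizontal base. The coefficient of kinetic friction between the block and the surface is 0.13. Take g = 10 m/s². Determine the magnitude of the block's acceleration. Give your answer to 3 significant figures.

Resolving the weight along the incline: the component pulling the block down the slope is mg sin 33.69° = 15.1 × 10 × 0.5547 = 83.760 N, and the normal force is N = mg cos 33.69° = 15.1 × 10 × 0.8321 = 125.647 N.
Kinetic friction acts up the slope with magnitude f = μN = 0.13 × 125.647 = 16.334 N.
Net force along the incline is 83.760 − 16.334 = 67.426 N, so a = 67.426 / 15.1 = 4.4653 m/s².

4.47 m/s²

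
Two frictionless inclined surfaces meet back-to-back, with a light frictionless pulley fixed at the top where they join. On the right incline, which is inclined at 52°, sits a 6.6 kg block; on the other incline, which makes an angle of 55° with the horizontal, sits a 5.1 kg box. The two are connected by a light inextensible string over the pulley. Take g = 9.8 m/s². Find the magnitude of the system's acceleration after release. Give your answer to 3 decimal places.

Resolve each weight along its own incline: the 6.6 kg mass has component 6.6 × 9.8 × sin 52° = 50.969 N down its slope, and the 5.1 kg mass has 5.1 × 9.8 × sin 55° = 40.941 N down its slope.
The 6.6 kg side's 50.969 N exceeds the other side's 40.941 N, so that mass slides down and the 5.1 kg mass slides up. Taking that direction as positive, Newton's second law for the whole system gives 50.969 − 40.941 = (6.6 + 5.1) a, so a = 10.028 / 11.7 = 0.8571 m/s².

0.857 m/s²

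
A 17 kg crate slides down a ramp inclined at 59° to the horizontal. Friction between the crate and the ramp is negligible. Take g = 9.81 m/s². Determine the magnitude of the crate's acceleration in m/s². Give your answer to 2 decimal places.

8.41 m/s²

Resolving the weight along the incline: the component pulling the crate down the slope is mg sin 59° = 17 × 9.81 × 0.8572 = 142.955 N, and the normal force is N = mg cos 59° = 17 × 9.81 × 0.5150 = 85.887 N.
With no friction the net force along the incline is 142.955 N, so a = g sin 59° = 142.955 / 17 = 8.4091 m/s².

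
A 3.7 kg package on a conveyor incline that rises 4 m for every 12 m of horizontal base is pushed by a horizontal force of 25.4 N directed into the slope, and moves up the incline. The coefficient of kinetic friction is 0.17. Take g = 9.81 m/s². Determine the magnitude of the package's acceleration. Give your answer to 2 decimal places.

The horizontal push has components F cos 18.43° = 25.4 × 0.9487 = 24.097 N up the incline and F sin 18.43° = 25.4 × 0.3162 = 8.031 N pressing into the surface.
The normal force is therefore N = mg cos 18.43° + F sin 18.43° = 34.435 + 8.031 = 42.466 N, and kinetic friction down the slope is μN = 0.17 × 42.466 = 7.219 N.
Along the incline: F cos 18.43° − mg sin 18.43° − μN = ma, so 24.097 − 11.477 − 7.219 = 3.7 a, giving a = 1.4597 m/s².

1.46 m/s²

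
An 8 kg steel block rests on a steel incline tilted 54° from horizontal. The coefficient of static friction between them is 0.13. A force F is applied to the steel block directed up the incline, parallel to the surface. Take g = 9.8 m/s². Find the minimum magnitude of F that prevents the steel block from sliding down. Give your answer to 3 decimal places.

57.436 N

The normal force is N = mg cos 54° = 46.082 N. With F at its minimum the steel block is on the verge of sliding down, so static friction is at its maximum μ_s N = 0.13 × 46.082 = 5.991 N and acts up the slope.
Equilibrium along the incline: F + μ_s N = mg sin 54°, so F = 63.427 − 5.991 = 57.436 N.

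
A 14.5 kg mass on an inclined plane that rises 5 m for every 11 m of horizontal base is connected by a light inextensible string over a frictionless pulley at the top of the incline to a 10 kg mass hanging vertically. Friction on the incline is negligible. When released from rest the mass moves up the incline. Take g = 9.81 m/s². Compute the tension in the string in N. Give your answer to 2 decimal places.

For the mass on the incline: the weight component along the slope is m₁g sin 24.44° = 14.5 × 9.81 × 0.4138 = 58.861 N and the normal force is N = m₁g cos 24.44° = 129.495 N.
Newton's second law for the mass (up-slope positive): T − 58.861 = 14.5 a. For the hanging mass (downward positive): 10 × 9.81 − T = 10 a.
Adding the two equations eliminates T: 39.239 = 24.5 a, so a = 1.6016 m/s².
Then from the hanging mass's equation, T = 10 × (9.81 − 1.6016) = 82.084 N.

82.08 N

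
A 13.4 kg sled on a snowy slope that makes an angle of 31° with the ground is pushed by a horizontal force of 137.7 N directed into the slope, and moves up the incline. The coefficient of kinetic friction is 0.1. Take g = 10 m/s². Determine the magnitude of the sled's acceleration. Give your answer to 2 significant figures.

The horizontal push has components F cos 31° = 137.7 × 0.8572 = 118.036 N up the incline and F sin 31° = 137.7 × 0.5150 = 70.915 N pressing into the surface.
The normal force is therefore N = mg cos 31° + F sin 31° = 114.865 + 70.915 = 185.780 N, and kinetic friction down the slope is μN = 0.1 × 185.780 = 18.578 N.
Along the incline: F cos 31° − mg sin 31° − μN = ma, so 118.036 − 69.010 − 18.578 = 13.4 a, giving a = 2.2722 m/s².

2.3 m/s²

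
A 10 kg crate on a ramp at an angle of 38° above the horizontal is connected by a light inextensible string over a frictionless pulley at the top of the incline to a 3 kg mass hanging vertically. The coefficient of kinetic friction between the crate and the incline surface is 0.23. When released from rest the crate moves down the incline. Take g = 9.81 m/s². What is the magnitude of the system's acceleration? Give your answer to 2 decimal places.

1.01 m/s²

For the crate on the incline: the weight component along the slope is m₁g sin 38° = 10 × 9.81 × 0.6157 = 60.400 N and the normal force is N = m₁g cos 38° = 77.304 N.
Kinetic friction opposes the crate's motion down the incline: f = μN = 0.23 × 77.304 = 17.780 N acting up the slope.
Newton's second law for the crate (down-slope positive): 60.400 − 17.780 − T = 10 a. For the hanging mass (upward positive): T − 3 × 9.81 = 3 a.
Adding the two equations eliminates T: 13.190 = 13 a, so a = 1.0146 m/s².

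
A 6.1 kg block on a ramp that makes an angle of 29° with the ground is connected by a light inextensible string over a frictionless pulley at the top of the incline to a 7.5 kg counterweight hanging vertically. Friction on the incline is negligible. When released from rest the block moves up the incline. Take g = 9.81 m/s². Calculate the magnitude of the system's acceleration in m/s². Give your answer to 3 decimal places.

For the block on the incline: the weight component along the slope is m₁g sin 29° = 6.1 × 9.81 × 0.4848 = 29.011 N and the normal force is N = m₁g cos 29° = 52.338 N.
Newton's second law for the block (up-slope positive): T − 29.011 = 6.1 a. For the hanging counterweight (downward positive): 7.5 × 9.81 − T = 7.5 a.
Adding the two equations eliminates T: 44.564 = 13.6 a, so a = 3.2768 m/s².

3.277 m/s²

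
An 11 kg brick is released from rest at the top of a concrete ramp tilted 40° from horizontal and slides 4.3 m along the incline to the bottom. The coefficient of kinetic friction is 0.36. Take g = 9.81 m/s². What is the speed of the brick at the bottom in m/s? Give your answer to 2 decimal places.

5.56 m/s

The weight component along the incline is mg sin 40° = 69.363 N and the normal force is N = mg cos 40° = 82.664 N.
Friction up the slope is f = μN = 0.36 × 82.664 = 29.759 N, so the net downslope force is 69.363 − 29.759 = 39.604 N and a = 39.604 / 11 = 3.6004 m/s².
Starting from rest over a distance of 4.3 m, v² = 2aL = 2 × 3.6004 × 4.3 = 30.9634, so v = 5.5645 m/s.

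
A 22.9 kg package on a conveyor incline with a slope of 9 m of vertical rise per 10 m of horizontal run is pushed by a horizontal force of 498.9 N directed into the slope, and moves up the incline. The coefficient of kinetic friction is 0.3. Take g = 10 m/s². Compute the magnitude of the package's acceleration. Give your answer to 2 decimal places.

2.90 m/s²

The horizontal push has components F cos 41.99° = 498.9 × 0.7433 = 370.832 N up the incline and F sin 41.99° = 498.9 × 0.6690 = 333.764 N pressing into the surface.
The normal force is therefore N = mg cos 41.99° + F sin 41.99° = 170.216 + 333.764 = 503.980 N, and kinetic friction down the slope is μN = 0.3 × 503.980 = 151.194 N.
Along the incline: F cos 41.99° − mg sin 41.99° − μN = ma, so 370.832 − 153.201 − 151.194 = 22.9 a, giving a = 2.9012 m/s².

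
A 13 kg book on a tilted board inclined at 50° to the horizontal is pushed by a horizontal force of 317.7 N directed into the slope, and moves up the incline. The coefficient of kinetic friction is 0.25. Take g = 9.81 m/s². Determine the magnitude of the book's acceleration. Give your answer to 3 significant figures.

The horizontal push has components F cos 50° = 317.7 × 0.6428 = 204.218 N up the incline and F sin 50° = 317.7 × 0.7660 = 243.358 N pressing into the surface.
The normal force is therefore N = mg cos 50° + F sin 50° = 81.976 + 243.358 = 325.334 N, and kinetic friction down the slope is μN = 0.25 × 325.334 = 81.334 N.
Along the incline: F cos 50° − mg sin 50° − μN = ma, so 204.218 − 97.688 − 81.334 = 13 a, giving a = 1.9382 m/s².

1.94 m/s²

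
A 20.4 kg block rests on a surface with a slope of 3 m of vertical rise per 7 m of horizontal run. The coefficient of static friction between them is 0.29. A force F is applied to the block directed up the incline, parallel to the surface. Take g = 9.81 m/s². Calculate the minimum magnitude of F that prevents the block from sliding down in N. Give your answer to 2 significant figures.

25 N

The normal force is N = mg cos 23.20° = 183.943 N. With F at its minimum the block is on the verge of sliding down, so static friction is at its maximum μ_s N = 0.29 × 183.943 = 53.343 N and acts up the slope.
Equilibrium along the incline: F + μ_s N = mg sin 23.20°, so F = 78.833 − 53.343 = 25.490 N.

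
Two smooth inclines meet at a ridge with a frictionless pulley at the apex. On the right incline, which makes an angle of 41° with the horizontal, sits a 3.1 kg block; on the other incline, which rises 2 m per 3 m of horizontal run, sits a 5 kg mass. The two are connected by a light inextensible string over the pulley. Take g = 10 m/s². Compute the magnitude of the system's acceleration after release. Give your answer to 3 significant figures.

Resolve each weight along its own incline: the 3.1 kg mass has component 3.1 × 10 × sin 41° = 20.338 N down its slope, and the 5 kg mass has 5 × 10 × sin 33.69° = 27.735 N down its slope.
The 5 kg side's 27.735 N exceeds the other side's 20.338 N, so that mass slides down and the 3.1 kg mass slides up. Taking that direction as positive, Newton's second law for the whole system gives 27.735 − 20.338 = (3.1 + 5) a, so a = 7.397 / 8.1 = 0.9132 m/s².

0.913 m/s²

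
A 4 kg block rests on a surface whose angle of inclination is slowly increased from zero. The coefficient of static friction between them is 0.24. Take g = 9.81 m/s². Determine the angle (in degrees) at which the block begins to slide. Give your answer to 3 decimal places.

At the threshold of sliding, static friction is at its maximum μ_s N and exactly balances the weight component along the incline: mg sin θ = μ_s mg cos θ.
Hence tan θ = μ_s = 0.24, so θ = arctan(0.24) = 13.4957°.

13.496°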